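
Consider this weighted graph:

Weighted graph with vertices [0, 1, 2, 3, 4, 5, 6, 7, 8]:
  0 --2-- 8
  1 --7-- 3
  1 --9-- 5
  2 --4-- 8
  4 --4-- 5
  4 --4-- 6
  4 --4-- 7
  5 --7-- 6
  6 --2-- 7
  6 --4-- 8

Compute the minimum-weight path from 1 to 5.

Using Dijkstra's algorithm from vertex 1:
Shortest path: 1 -> 5
Total weight: 9 = 9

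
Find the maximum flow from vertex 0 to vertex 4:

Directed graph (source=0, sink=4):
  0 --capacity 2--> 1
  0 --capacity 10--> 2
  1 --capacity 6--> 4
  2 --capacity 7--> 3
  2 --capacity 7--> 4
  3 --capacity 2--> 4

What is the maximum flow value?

Computing max flow:
  Flow on (0->1): 2/2
  Flow on (0->2): 9/10
  Flow on (1->4): 2/6
  Flow on (2->3): 2/7
  Flow on (2->4): 7/7
  Flow on (3->4): 2/2
Maximum flow = 11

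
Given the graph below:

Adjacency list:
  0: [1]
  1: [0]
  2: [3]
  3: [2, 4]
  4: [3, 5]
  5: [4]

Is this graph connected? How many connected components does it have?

Checking connectivity: the graph has 2 connected component(s).
Components: [[0, 1], [2, 3, 4, 5]]. The graph is NOT connected.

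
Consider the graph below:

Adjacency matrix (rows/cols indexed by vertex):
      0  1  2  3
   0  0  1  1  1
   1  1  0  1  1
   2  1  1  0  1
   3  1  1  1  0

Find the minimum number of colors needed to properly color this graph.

The graph has a maximum clique of size 4 (lower bound on chromatic number).
A valid 4-coloring: {0: 0, 1: 1, 2: 2, 3: 3}.
Chromatic number = 4.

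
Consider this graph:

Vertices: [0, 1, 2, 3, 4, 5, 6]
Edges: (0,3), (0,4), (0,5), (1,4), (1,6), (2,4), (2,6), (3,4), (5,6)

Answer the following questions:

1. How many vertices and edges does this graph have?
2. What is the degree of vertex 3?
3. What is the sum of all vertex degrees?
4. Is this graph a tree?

Count: 7 vertices, 9 edges.
Vertex 3 has neighbors [0, 4], degree = 2.
Handshaking lemma: 2 * 9 = 18.
A tree on 7 vertices has 6 edges. This graph has 9 edges (3 extra). Not a tree.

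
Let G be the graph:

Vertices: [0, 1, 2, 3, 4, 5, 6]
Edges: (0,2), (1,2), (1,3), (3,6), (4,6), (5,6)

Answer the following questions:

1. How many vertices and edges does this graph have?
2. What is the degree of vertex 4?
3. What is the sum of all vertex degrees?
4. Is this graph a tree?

Count: 7 vertices, 6 edges.
Vertex 4 has neighbors [6], degree = 1.
Handshaking lemma: 2 * 6 = 12.
A graph is a tree iff it is connected and has exactly n-1 edges. This graph is connected (all 7 vertices in one component) and has 7-1 = 6 edges. It is a tree.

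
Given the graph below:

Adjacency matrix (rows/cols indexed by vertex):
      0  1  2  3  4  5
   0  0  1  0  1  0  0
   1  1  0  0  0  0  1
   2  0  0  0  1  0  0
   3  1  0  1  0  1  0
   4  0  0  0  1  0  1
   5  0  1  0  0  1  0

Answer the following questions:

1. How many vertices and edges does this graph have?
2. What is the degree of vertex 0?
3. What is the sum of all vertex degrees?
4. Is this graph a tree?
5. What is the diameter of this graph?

Count: 6 vertices, 6 edges.
Vertex 0 has neighbors [1, 3], degree = 2.
Handshaking lemma: 2 * 6 = 12.
A tree on 6 vertices has 5 edges. This graph has 6 edges (1 extra). Not a tree.
Diameter (longest shortest path) = 3.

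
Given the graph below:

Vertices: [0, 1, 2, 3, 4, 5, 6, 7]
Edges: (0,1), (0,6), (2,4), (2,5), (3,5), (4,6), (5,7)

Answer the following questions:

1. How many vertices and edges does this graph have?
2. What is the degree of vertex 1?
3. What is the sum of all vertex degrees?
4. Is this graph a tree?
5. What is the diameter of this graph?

Count: 8 vertices, 7 edges.
Vertex 1 has neighbors [0], degree = 1.
Handshaking lemma: 2 * 7 = 14.
A graph is a tree iff it is connected and has exactly n-1 edges. This graph is connected (all 8 vertices in one component) and has 8-1 = 7 edges. It is a tree.
Diameter (longest shortest path) = 6.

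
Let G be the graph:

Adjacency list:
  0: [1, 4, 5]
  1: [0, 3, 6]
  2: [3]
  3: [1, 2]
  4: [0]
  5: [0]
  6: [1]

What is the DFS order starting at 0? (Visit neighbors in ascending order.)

DFS from vertex 0 (neighbors processed in ascending order):
Visit order: 0, 1, 3, 2, 6, 4, 5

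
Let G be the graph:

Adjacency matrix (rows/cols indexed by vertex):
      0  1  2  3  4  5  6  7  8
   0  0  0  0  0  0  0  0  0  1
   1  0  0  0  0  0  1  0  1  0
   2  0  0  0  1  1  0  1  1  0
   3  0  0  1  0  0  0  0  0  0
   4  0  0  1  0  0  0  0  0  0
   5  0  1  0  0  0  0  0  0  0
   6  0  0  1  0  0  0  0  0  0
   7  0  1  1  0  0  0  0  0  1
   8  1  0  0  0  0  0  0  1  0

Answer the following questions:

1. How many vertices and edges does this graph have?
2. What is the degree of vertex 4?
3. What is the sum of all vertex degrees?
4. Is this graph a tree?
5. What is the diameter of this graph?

Count: 9 vertices, 8 edges.
Vertex 4 has neighbors [2], degree = 1.
Handshaking lemma: 2 * 8 = 16.
A graph is a tree iff it is connected and has exactly n-1 edges. This graph is connected (all 9 vertices in one component) and has 9-1 = 8 edges. It is a tree.
Diameter (longest shortest path) = 4.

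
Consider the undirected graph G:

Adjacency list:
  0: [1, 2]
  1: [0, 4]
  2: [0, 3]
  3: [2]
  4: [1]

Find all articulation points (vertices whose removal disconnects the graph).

An articulation point is a vertex whose removal disconnects the graph.
Articulation points: [0, 1, 2]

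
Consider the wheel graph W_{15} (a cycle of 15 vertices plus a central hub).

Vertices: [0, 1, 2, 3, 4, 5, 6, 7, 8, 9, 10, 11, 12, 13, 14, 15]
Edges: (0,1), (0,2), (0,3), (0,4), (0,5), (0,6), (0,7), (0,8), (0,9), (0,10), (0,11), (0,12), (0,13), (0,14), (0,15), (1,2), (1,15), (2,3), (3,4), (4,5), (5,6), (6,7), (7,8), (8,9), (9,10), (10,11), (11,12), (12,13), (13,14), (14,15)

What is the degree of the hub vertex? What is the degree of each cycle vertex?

The hub connects to all 15 cycle vertices, so deg(hub) = 15.
Each cycle vertex connects to 2 neighbors on the cycle plus the hub, so deg(cycle vertex) = 3.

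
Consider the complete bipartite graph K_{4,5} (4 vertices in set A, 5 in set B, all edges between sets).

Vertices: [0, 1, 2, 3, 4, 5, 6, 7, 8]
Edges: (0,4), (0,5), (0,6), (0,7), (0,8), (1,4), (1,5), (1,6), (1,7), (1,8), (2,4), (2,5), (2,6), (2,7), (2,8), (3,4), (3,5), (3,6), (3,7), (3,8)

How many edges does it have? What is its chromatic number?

K_{4,5} has 4 * 5 = 20 edges.
Bipartite graphs have chromatic number 2 (color each partition differently).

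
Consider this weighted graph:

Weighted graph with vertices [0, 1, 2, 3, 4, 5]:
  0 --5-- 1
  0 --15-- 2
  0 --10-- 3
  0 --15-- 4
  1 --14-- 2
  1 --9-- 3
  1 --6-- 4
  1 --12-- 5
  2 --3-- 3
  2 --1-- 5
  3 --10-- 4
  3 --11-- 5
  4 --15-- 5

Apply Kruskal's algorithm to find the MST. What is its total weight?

Applying Kruskal's algorithm (sort edges by weight, add if no cycle):
  Add (2,5) w=1
  Add (2,3) w=3
  Add (0,1) w=5
  Add (1,4) w=6
  Add (1,3) w=9
  Skip (0,3) w=10 (creates cycle)
  Skip (3,4) w=10 (creates cycle)
  Skip (3,5) w=11 (creates cycle)
  Skip (1,5) w=12 (creates cycle)
  Skip (1,2) w=14 (creates cycle)
  Skip (0,4) w=15 (creates cycle)
  Skip (0,2) w=15 (creates cycle)
  Skip (4,5) w=15 (creates cycle)
MST weight = 24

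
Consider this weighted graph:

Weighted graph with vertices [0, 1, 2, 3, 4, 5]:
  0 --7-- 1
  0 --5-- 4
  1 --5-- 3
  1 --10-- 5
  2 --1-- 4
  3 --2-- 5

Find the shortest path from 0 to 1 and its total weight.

Using Dijkstra's algorithm from vertex 0:
Shortest path: 0 -> 1
Total weight: 7 = 7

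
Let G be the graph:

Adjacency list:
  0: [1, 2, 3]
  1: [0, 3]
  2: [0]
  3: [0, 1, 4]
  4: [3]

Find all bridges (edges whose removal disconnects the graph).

A bridge is an edge whose removal increases the number of connected components.
Bridges found: (0,2), (3,4)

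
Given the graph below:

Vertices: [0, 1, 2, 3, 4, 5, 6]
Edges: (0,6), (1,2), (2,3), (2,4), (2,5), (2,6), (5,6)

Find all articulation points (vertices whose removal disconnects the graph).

An articulation point is a vertex whose removal disconnects the graph.
Articulation points: [2, 6]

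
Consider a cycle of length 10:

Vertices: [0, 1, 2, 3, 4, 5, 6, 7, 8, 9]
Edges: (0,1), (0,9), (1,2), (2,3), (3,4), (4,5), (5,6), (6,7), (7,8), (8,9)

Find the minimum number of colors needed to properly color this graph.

This is an even cycle (C_10). Even cycles are bipartite.
Chromatic number = 2.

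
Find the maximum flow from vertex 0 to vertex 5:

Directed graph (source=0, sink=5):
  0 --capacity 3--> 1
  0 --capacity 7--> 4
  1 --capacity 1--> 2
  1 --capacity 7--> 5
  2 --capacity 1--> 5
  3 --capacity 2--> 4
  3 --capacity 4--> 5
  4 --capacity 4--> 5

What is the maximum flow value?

Computing max flow:
  Flow on (0->1): 3/3
  Flow on (0->4): 4/7
  Flow on (1->5): 3/7
  Flow on (4->5): 4/4
Maximum flow = 7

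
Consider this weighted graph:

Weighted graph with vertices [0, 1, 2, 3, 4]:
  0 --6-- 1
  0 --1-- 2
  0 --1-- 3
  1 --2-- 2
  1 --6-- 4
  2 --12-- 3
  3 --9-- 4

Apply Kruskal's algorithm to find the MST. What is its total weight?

Applying Kruskal's algorithm (sort edges by weight, add if no cycle):
  Add (0,2) w=1
  Add (0,3) w=1
  Add (1,2) w=2
  Skip (0,1) w=6 (creates cycle)
  Add (1,4) w=6
  Skip (3,4) w=9 (creates cycle)
  Skip (2,3) w=12 (creates cycle)
MST weight = 10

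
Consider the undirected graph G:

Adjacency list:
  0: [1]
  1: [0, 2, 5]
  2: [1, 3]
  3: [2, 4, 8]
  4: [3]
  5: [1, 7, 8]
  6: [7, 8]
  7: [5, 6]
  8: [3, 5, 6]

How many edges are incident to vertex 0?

Vertex 0 has neighbors [1], so deg(0) = 1.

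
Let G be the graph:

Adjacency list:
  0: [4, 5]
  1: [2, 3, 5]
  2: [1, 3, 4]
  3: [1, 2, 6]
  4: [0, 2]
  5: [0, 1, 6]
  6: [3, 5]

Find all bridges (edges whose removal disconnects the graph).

No bridges found. The graph is 2-edge-connected (no single edge removal disconnects it).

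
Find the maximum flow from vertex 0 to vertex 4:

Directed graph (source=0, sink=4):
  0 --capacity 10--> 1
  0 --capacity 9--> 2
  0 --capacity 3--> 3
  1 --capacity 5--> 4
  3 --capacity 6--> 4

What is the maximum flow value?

Computing max flow:
  Flow on (0->1): 5/10
  Flow on (0->3): 3/3
  Flow on (1->4): 5/5
  Flow on (3->4): 3/6
Maximum flow = 8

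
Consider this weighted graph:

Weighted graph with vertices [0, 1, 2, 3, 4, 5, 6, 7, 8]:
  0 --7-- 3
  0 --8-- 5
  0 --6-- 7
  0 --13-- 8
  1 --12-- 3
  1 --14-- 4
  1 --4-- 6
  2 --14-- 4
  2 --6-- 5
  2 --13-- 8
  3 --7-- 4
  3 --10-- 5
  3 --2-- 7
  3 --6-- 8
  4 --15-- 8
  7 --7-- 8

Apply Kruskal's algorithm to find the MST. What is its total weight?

Applying Kruskal's algorithm (sort edges by weight, add if no cycle):
  Add (3,7) w=2
  Add (1,6) w=4
  Add (0,7) w=6
  Add (2,5) w=6
  Add (3,8) w=6
  Skip (0,3) w=7 (creates cycle)
  Add (3,4) w=7
  Skip (7,8) w=7 (creates cycle)
  Add (0,5) w=8
  Skip (3,5) w=10 (creates cycle)
  Add (1,3) w=12
  Skip (0,8) w=13 (creates cycle)
  Skip (2,8) w=13 (creates cycle)
  Skip (1,4) w=14 (creates cycle)
  Skip (2,4) w=14 (creates cycle)
  Skip (4,8) w=15 (creates cycle)
MST weight = 51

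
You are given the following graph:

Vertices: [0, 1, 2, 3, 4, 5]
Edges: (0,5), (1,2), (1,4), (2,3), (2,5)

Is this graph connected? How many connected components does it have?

Checking connectivity: the graph has 1 connected component(s).
All vertices are reachable from each other. The graph IS connected.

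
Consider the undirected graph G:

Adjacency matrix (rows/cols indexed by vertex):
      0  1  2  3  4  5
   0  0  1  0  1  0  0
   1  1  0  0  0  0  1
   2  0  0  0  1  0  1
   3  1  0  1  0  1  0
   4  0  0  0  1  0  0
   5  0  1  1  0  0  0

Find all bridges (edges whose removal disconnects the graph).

A bridge is an edge whose removal increases the number of connected components.
Bridges found: (3,4)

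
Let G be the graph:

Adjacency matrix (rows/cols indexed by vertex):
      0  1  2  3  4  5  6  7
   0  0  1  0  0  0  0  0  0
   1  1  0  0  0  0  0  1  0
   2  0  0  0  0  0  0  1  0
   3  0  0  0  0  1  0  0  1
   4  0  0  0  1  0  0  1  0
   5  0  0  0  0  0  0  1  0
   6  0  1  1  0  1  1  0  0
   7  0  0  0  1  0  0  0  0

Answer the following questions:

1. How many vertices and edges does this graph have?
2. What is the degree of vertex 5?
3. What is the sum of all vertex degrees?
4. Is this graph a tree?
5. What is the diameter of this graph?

Count: 8 vertices, 7 edges.
Vertex 5 has neighbors [6], degree = 1.
Handshaking lemma: 2 * 7 = 14.
A graph is a tree iff it is connected and has exactly n-1 edges. This graph is connected (all 8 vertices in one component) and has 8-1 = 7 edges. It is a tree.
Diameter (longest shortest path) = 5.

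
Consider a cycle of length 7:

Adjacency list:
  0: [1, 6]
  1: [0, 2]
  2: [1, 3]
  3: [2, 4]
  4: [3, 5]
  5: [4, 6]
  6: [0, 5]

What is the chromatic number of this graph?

This is an odd cycle (C_7). Odd cycles are not bipartite (any 2-coloring forces two adjacent vertices to match), and 3 colors suffice.
Chromatic number = 3.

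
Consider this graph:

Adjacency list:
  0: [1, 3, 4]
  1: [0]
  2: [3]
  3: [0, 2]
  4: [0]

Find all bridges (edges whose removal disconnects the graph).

A bridge is an edge whose removal increases the number of connected components.
Bridges found: (0,1), (0,3), (0,4), (2,3)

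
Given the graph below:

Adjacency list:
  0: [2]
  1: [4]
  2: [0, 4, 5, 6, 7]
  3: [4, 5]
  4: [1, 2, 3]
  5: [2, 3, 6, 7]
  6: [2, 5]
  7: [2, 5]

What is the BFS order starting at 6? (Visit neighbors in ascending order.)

BFS from vertex 6 (neighbors processed in ascending order):
Visit order: 6, 2, 5, 0, 4, 7, 3, 1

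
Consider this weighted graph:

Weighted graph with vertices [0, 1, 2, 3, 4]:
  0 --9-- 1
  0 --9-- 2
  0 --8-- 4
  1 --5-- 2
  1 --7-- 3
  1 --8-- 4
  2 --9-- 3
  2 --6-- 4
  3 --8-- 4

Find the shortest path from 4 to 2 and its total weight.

Using Dijkstra's algorithm from vertex 4:
Shortest path: 4 -> 2
Total weight: 6 = 6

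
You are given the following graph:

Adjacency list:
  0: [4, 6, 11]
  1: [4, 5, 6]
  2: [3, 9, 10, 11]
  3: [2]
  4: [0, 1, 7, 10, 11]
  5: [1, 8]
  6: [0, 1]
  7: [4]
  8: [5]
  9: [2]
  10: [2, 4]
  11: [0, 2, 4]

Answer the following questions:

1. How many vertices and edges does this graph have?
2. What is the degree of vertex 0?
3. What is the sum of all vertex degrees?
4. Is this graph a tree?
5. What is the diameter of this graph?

Count: 12 vertices, 14 edges.
Vertex 0 has neighbors [4, 6, 11], degree = 3.
Handshaking lemma: 2 * 14 = 28.
A tree on 12 vertices has 11 edges. This graph has 14 edges (3 extra). Not a tree.
Diameter (longest shortest path) = 6.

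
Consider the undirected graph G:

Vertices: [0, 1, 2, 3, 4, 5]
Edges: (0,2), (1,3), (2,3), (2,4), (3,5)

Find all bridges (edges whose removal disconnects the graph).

A bridge is an edge whose removal increases the number of connected components.
Bridges found: (0,2), (1,3), (2,3), (2,4), (3,5)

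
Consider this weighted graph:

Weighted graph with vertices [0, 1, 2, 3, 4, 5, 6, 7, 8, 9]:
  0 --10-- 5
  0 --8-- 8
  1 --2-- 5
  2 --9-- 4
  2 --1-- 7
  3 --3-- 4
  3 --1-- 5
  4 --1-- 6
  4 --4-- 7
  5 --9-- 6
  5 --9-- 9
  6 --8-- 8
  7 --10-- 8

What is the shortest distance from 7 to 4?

Using Dijkstra's algorithm from vertex 7:
Shortest path: 7 -> 4
Total weight: 4 = 4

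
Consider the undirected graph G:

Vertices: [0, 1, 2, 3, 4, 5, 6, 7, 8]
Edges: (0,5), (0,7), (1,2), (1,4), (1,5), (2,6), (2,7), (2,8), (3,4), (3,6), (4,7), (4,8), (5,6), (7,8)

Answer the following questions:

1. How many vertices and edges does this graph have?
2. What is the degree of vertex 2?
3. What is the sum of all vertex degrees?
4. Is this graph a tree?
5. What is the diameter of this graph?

Count: 9 vertices, 14 edges.
Vertex 2 has neighbors [1, 6, 7, 8], degree = 4.
Handshaking lemma: 2 * 14 = 28.
A tree on 9 vertices has 8 edges. This graph has 14 edges (6 extra). Not a tree.
Diameter (longest shortest path) = 3.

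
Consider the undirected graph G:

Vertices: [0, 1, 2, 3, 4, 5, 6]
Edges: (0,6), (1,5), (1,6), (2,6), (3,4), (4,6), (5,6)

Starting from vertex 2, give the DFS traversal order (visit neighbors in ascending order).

DFS from vertex 2 (neighbors processed in ascending order):
Visit order: 2, 6, 0, 1, 5, 4, 3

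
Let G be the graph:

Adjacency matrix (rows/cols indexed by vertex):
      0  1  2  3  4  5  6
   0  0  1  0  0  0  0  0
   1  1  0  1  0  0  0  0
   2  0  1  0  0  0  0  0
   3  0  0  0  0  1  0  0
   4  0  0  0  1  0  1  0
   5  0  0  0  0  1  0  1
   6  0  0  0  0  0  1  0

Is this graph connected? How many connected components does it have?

Checking connectivity: the graph has 2 connected component(s).
Components: [[0, 1, 2], [3, 4, 5, 6]]. The graph is NOT connected.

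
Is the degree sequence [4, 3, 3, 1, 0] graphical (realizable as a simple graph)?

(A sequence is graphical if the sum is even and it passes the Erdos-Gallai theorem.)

Sum of degrees = 11. Sum is odd, so the sequence is NOT graphical.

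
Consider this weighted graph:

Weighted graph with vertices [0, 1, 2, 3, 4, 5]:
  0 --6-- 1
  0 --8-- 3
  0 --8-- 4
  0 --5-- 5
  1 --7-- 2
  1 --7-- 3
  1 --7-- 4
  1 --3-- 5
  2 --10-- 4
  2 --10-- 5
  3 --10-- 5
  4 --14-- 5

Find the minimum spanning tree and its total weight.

Applying Kruskal's algorithm (sort edges by weight, add if no cycle):
  Add (1,5) w=3
  Add (0,5) w=5
  Skip (0,1) w=6 (creates cycle)
  Add (1,3) w=7
  Add (1,2) w=7
  Add (1,4) w=7
  Skip (0,3) w=8 (creates cycle)
  Skip (0,4) w=8 (creates cycle)
  Skip (2,4) w=10 (creates cycle)
  Skip (2,5) w=10 (creates cycle)
  Skip (3,5) w=10 (creates cycle)
  Skip (4,5) w=14 (creates cycle)
MST weight = 29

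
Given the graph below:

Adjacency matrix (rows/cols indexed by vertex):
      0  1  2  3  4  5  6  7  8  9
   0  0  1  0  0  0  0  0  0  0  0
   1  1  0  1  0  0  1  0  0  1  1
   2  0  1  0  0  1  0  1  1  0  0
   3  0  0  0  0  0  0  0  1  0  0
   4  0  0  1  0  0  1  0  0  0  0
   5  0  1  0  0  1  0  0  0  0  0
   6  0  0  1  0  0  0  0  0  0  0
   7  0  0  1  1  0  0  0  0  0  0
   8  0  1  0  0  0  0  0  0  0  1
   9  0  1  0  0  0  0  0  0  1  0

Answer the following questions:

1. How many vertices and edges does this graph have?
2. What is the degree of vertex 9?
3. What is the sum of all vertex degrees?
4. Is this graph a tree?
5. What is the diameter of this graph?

Count: 10 vertices, 11 edges.
Vertex 9 has neighbors [1, 8], degree = 2.
Handshaking lemma: 2 * 11 = 22.
A tree on 10 vertices has 9 edges. This graph has 11 edges (2 extra). Not a tree.
Diameter (longest shortest path) = 4.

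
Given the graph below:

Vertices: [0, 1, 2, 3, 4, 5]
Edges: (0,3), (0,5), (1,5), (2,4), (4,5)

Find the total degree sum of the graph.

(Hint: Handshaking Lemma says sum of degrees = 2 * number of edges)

Count edges: 5 edges.
By Handshaking Lemma: sum of degrees = 2 * 5 = 10.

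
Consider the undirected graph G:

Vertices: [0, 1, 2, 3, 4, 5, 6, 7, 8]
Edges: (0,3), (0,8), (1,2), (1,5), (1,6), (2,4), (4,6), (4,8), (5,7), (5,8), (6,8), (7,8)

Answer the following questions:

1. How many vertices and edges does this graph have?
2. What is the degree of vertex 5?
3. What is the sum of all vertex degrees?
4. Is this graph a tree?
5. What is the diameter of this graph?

Count: 9 vertices, 12 edges.
Vertex 5 has neighbors [1, 7, 8], degree = 3.
Handshaking lemma: 2 * 12 = 24.
A tree on 9 vertices has 8 edges. This graph has 12 edges (4 extra). Not a tree.
Diameter (longest shortest path) = 4.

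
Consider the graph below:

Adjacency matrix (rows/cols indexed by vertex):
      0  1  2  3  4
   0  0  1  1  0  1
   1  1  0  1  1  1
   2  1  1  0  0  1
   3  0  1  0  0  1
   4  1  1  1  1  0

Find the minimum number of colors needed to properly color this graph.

The graph has a maximum clique of size 4 (lower bound on chromatic number).
A valid 4-coloring: {0: 2, 1: 0, 2: 3, 3: 2, 4: 1}.
Chromatic number = 4.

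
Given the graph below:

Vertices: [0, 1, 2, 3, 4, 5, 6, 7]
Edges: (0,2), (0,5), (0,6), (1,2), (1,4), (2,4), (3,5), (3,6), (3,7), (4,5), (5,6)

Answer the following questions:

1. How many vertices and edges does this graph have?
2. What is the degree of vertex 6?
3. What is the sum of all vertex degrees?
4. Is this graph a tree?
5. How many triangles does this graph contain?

Count: 8 vertices, 11 edges.
Vertex 6 has neighbors [0, 3, 5], degree = 3.
Handshaking lemma: 2 * 11 = 22.
A tree on 8 vertices has 7 edges. This graph has 11 edges (4 extra). Not a tree.
Number of triangles = 3.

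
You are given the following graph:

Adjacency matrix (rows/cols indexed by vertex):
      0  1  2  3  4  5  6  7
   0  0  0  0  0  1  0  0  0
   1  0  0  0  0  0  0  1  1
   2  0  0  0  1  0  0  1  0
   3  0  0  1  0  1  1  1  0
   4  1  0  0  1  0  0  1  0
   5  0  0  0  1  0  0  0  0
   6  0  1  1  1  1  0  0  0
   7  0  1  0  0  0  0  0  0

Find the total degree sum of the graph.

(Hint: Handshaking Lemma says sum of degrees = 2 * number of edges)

Count edges: 9 edges.
By Handshaking Lemma: sum of degrees = 2 * 9 = 18.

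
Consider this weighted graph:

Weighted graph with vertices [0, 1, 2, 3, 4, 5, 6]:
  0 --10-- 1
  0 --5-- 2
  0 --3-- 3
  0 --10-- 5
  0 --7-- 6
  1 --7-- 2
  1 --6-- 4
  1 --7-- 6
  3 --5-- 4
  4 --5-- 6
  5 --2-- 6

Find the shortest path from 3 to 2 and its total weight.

Using Dijkstra's algorithm from vertex 3:
Shortest path: 3 -> 0 -> 2
Total weight: 3 + 5 = 8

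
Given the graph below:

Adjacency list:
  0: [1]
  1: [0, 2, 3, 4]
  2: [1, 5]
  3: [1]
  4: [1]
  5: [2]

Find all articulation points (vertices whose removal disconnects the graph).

An articulation point is a vertex whose removal disconnects the graph.
Articulation points: [1, 2]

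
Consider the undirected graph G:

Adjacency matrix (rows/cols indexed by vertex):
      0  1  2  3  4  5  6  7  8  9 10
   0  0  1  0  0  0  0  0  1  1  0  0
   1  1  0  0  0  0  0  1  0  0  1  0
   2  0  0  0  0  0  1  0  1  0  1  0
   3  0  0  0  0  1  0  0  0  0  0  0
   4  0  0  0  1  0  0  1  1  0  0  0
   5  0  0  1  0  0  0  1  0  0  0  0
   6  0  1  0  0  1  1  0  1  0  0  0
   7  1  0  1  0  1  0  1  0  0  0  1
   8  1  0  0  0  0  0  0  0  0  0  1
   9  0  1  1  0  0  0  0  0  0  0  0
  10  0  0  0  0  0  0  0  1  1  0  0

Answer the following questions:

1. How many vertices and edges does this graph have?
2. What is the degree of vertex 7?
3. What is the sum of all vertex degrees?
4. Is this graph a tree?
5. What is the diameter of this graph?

Count: 11 vertices, 15 edges.
Vertex 7 has neighbors [0, 2, 4, 6, 10], degree = 5.
Handshaking lemma: 2 * 15 = 30.
A tree on 11 vertices has 10 edges. This graph has 15 edges (5 extra). Not a tree.
Diameter (longest shortest path) = 4.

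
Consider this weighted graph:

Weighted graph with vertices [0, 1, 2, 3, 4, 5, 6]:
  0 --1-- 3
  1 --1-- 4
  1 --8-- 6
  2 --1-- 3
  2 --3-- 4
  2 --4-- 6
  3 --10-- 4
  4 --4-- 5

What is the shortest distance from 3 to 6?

Using Dijkstra's algorithm from vertex 3:
Shortest path: 3 -> 2 -> 6
Total weight: 1 + 4 = 5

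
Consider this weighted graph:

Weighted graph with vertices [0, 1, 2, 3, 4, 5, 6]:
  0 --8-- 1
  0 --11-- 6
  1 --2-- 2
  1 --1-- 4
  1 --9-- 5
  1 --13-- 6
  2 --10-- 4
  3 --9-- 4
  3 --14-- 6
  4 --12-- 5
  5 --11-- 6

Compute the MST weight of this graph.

Applying Kruskal's algorithm (sort edges by weight, add if no cycle):
  Add (1,4) w=1
  Add (1,2) w=2
  Add (0,1) w=8
  Add (1,5) w=9
  Add (3,4) w=9
  Skip (2,4) w=10 (creates cycle)
  Add (0,6) w=11
  Skip (5,6) w=11 (creates cycle)
  Skip (4,5) w=12 (creates cycle)
  Skip (1,6) w=13 (creates cycle)
  Skip (3,6) w=14 (creates cycle)
MST weight = 40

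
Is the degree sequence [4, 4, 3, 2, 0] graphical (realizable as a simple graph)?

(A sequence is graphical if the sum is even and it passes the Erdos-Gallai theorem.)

Sum of degrees = 13. Sum is odd, so the sequence is NOT graphical.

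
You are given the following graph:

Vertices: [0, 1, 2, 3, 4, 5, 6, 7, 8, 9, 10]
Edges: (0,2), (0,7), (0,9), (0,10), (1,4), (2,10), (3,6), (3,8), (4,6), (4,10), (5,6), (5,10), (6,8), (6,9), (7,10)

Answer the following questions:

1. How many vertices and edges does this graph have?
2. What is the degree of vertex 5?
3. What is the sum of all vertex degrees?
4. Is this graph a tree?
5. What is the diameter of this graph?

Count: 11 vertices, 15 edges.
Vertex 5 has neighbors [6, 10], degree = 2.
Handshaking lemma: 2 * 15 = 30.
A tree on 11 vertices has 10 edges. This graph has 15 edges (5 extra). Not a tree.
Diameter (longest shortest path) = 4.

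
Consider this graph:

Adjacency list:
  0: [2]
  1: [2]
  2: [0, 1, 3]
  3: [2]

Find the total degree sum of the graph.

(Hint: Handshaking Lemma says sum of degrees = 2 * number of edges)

Count edges: 3 edges.
By Handshaking Lemma: sum of degrees = 2 * 3 = 6.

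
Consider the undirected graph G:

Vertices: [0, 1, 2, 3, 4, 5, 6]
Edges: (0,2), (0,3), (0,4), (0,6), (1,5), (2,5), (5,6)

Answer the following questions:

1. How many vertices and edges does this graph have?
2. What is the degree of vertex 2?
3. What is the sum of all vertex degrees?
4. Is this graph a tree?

Count: 7 vertices, 7 edges.
Vertex 2 has neighbors [0, 5], degree = 2.
Handshaking lemma: 2 * 7 = 14.
A tree on 7 vertices has 6 edges. This graph has 7 edges (1 extra). Not a tree.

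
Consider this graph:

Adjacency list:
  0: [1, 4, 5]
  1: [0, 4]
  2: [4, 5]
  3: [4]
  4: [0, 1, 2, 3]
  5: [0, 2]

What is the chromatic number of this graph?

The graph has a maximum clique of size 3 (lower bound on chromatic number).
A valid 3-coloring: {0: 1, 1: 2, 2: 1, 3: 1, 4: 0, 5: 0}.
Chromatic number = 3.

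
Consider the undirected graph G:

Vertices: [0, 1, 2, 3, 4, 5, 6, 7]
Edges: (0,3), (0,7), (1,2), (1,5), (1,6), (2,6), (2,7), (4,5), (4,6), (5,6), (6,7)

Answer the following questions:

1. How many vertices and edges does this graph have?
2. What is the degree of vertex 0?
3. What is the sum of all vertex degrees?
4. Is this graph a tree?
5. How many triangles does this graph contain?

Count: 8 vertices, 11 edges.
Vertex 0 has neighbors [3, 7], degree = 2.
Handshaking lemma: 2 * 11 = 22.
A tree on 8 vertices has 7 edges. This graph has 11 edges (4 extra). Not a tree.
Number of triangles = 4.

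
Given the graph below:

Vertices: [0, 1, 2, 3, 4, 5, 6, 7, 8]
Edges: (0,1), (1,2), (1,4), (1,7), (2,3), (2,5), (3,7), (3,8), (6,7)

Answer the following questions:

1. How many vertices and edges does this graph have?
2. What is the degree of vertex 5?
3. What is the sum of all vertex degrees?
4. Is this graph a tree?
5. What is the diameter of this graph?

Count: 9 vertices, 9 edges.
Vertex 5 has neighbors [2], degree = 1.
Handshaking lemma: 2 * 9 = 18.
A tree on 9 vertices has 8 edges. This graph has 9 edges (1 extra). Not a tree.
Diameter (longest shortest path) = 4.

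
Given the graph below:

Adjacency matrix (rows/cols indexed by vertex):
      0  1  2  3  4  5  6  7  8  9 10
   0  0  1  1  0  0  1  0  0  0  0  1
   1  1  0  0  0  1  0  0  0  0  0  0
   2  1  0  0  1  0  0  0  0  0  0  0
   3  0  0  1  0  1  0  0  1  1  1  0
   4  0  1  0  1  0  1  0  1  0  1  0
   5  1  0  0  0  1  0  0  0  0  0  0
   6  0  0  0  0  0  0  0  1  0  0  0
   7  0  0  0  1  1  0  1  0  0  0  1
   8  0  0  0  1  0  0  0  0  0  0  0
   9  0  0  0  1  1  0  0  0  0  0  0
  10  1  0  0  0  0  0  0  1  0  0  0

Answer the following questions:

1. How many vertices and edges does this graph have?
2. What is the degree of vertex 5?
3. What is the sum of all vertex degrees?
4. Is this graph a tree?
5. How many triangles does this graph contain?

Count: 11 vertices, 15 edges.
Vertex 5 has neighbors [0, 4], degree = 2.
Handshaking lemma: 2 * 15 = 30.
A tree on 11 vertices has 10 edges. This graph has 15 edges (5 extra). Not a tree.
Number of triangles = 2.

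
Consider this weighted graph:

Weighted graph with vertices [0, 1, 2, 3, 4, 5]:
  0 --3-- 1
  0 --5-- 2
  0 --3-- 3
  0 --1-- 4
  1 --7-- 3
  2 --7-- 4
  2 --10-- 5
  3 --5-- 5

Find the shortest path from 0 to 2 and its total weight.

Using Dijkstra's algorithm from vertex 0:
Shortest path: 0 -> 2
Total weight: 5 = 5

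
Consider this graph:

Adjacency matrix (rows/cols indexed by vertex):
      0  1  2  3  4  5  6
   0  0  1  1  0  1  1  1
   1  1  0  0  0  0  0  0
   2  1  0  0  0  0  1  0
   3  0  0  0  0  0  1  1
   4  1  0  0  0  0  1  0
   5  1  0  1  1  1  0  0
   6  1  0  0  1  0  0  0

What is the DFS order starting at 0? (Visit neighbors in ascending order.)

DFS from vertex 0 (neighbors processed in ascending order):
Visit order: 0, 1, 2, 5, 3, 6, 4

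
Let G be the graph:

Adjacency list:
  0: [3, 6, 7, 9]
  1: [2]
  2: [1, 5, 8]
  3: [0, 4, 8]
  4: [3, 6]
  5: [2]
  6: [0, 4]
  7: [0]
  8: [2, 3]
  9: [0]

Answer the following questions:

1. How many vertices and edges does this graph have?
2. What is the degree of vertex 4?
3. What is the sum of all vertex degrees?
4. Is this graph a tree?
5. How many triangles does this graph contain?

Count: 10 vertices, 10 edges.
Vertex 4 has neighbors [3, 6], degree = 2.
Handshaking lemma: 2 * 10 = 20.
A tree on 10 vertices has 9 edges. This graph has 10 edges (1 extra). Not a tree.
Number of triangles = 0.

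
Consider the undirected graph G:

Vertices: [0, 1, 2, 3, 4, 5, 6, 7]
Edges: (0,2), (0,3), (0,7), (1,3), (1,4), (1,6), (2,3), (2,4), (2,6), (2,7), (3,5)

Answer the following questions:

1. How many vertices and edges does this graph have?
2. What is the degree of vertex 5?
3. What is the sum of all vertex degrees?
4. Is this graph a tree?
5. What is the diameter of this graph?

Count: 8 vertices, 11 edges.
Vertex 5 has neighbors [3], degree = 1.
Handshaking lemma: 2 * 11 = 22.
A tree on 8 vertices has 7 edges. This graph has 11 edges (4 extra). Not a tree.
Diameter (longest shortest path) = 3.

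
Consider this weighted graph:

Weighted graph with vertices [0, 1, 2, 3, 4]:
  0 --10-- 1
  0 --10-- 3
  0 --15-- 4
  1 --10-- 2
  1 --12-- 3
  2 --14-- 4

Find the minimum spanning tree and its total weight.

Applying Kruskal's algorithm (sort edges by weight, add if no cycle):
  Add (0,1) w=10
  Add (0,3) w=10
  Add (1,2) w=10
  Skip (1,3) w=12 (creates cycle)
  Add (2,4) w=14
  Skip (0,4) w=15 (creates cycle)
MST weight = 44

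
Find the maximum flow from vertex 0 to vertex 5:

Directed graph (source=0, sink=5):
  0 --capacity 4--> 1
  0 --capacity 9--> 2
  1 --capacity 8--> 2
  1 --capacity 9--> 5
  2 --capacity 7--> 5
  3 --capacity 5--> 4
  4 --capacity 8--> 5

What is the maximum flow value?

Computing max flow:
  Flow on (0->1): 4/4
  Flow on (0->2): 7/9
  Flow on (1->5): 4/9
  Flow on (2->5): 7/7
Maximum flow = 11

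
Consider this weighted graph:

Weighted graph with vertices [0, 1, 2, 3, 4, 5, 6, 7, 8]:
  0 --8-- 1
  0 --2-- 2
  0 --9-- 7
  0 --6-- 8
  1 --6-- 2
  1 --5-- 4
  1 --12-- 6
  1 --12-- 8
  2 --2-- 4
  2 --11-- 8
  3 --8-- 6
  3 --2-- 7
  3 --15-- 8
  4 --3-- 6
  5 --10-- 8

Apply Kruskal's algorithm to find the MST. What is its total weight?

Applying Kruskal's algorithm (sort edges by weight, add if no cycle):
  Add (0,2) w=2
  Add (2,4) w=2
  Add (3,7) w=2
  Add (4,6) w=3
  Add (1,4) w=5
  Add (0,8) w=6
  Skip (1,2) w=6 (creates cycle)
  Skip (0,1) w=8 (creates cycle)
  Add (3,6) w=8
  Skip (0,7) w=9 (creates cycle)
  Add (5,8) w=10
  Skip (2,8) w=11 (creates cycle)
  Skip (1,8) w=12 (creates cycle)
  Skip (1,6) w=12 (creates cycle)
  Skip (3,8) w=15 (creates cycle)
MST weight = 38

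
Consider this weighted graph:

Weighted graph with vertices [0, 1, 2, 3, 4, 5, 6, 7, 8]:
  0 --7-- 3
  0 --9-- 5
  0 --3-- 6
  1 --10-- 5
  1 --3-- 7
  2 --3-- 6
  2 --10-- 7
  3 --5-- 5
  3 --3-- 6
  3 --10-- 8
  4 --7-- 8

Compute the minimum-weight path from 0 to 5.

Using Dijkstra's algorithm from vertex 0:
Shortest path: 0 -> 5
Total weight: 9 = 9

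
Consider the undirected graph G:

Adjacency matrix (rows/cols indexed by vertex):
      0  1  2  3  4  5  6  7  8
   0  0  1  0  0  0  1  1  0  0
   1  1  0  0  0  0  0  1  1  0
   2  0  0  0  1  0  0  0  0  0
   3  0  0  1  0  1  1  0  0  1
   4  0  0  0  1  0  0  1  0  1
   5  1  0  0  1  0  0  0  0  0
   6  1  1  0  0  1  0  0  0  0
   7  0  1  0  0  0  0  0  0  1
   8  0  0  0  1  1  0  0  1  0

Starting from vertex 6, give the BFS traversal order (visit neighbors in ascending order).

BFS from vertex 6 (neighbors processed in ascending order):
Visit order: 6, 0, 1, 4, 5, 7, 3, 8, 2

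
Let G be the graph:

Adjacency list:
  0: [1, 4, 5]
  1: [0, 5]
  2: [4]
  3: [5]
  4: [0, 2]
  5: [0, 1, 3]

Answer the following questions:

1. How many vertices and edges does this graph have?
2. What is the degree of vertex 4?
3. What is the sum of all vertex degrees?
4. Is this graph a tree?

Count: 6 vertices, 6 edges.
Vertex 4 has neighbors [0, 2], degree = 2.
Handshaking lemma: 2 * 6 = 12.
A tree on 6 vertices has 5 edges. This graph has 6 edges (1 extra). Not a tree.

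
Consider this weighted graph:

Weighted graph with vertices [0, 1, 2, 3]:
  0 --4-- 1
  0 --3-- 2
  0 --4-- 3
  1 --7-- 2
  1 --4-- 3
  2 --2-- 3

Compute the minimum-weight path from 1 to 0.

Using Dijkstra's algorithm from vertex 1:
Shortest path: 1 -> 0
Total weight: 4 = 4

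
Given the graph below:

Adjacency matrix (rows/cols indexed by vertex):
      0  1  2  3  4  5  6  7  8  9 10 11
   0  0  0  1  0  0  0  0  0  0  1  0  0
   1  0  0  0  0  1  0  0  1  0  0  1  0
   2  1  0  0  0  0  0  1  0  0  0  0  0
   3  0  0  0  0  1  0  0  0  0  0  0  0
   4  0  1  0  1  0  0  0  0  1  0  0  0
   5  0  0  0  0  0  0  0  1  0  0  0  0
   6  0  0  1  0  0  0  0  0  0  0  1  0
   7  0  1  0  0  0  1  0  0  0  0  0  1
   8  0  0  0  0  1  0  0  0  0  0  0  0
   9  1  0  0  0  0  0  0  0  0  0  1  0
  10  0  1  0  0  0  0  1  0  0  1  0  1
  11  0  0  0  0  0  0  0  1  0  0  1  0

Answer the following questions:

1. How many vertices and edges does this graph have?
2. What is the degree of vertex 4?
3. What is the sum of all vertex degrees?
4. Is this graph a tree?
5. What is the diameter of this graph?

Count: 12 vertices, 13 edges.
Vertex 4 has neighbors [1, 3, 8], degree = 3.
Handshaking lemma: 2 * 13 = 26.
A tree on 12 vertices has 11 edges. This graph has 13 edges (2 extra). Not a tree.
Diameter (longest shortest path) = 5.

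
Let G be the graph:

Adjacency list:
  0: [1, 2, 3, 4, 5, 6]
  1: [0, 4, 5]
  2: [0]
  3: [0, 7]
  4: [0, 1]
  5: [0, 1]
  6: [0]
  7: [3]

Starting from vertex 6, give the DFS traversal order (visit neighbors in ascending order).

DFS from vertex 6 (neighbors processed in ascending order):
Visit order: 6, 0, 1, 4, 5, 2, 3, 7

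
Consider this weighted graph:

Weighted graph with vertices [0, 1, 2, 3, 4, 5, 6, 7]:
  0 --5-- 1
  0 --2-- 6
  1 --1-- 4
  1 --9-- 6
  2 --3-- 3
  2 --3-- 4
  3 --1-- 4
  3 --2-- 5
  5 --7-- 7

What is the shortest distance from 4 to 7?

Using Dijkstra's algorithm from vertex 4:
Shortest path: 4 -> 3 -> 5 -> 7
Total weight: 1 + 2 + 7 = 10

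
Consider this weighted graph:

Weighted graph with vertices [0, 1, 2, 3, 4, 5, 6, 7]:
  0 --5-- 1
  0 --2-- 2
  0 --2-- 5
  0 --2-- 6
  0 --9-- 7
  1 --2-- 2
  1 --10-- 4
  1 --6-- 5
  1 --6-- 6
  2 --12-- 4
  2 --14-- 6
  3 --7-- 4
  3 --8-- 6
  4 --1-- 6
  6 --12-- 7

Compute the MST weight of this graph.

Applying Kruskal's algorithm (sort edges by weight, add if no cycle):
  Add (4,6) w=1
  Add (0,6) w=2
  Add (0,5) w=2
  Add (0,2) w=2
  Add (1,2) w=2
  Skip (0,1) w=5 (creates cycle)
  Skip (1,5) w=6 (creates cycle)
  Skip (1,6) w=6 (creates cycle)
  Add (3,4) w=7
  Skip (3,6) w=8 (creates cycle)
  Add (0,7) w=9
  Skip (1,4) w=10 (creates cycle)
  Skip (2,4) w=12 (creates cycle)
  Skip (6,7) w=12 (creates cycle)
  Skip (2,6) w=14 (creates cycle)
MST weight = 25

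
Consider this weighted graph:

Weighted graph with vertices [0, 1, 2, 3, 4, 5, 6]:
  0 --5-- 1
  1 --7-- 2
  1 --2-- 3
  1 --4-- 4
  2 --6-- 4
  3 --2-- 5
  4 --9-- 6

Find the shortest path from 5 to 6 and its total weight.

Using Dijkstra's algorithm from vertex 5:
Shortest path: 5 -> 3 -> 1 -> 4 -> 6
Total weight: 2 + 2 + 4 + 9 = 17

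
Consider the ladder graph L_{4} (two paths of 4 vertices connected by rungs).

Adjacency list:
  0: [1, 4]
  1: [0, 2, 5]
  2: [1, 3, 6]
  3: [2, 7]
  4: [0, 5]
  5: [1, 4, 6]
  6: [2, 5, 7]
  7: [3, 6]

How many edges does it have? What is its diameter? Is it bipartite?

Ladder graph L_{4}: 4 rungs + 2 * (4-1) path edges = 4 + 6 = 10 edges.
Diameter = 4.
Ladder graphs are bipartite (alternating coloring along each path).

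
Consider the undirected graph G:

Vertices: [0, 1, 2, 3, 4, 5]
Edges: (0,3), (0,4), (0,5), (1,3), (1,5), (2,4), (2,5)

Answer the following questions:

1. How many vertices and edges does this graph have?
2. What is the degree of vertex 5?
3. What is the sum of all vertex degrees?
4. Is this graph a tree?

Count: 6 vertices, 7 edges.
Vertex 5 has neighbors [0, 1, 2], degree = 3.
Handshaking lemma: 2 * 7 = 14.
A tree on 6 vertices has 5 edges. This graph has 7 edges (2 extra). Not a tree.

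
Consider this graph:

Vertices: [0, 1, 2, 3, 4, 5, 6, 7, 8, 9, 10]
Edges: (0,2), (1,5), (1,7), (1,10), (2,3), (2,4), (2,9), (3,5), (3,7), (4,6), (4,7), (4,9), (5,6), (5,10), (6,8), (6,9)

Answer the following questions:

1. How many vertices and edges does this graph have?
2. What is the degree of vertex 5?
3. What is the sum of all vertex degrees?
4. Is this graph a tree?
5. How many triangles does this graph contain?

Count: 11 vertices, 16 edges.
Vertex 5 has neighbors [1, 3, 6, 10], degree = 4.
Handshaking lemma: 2 * 16 = 32.
A tree on 11 vertices has 10 edges. This graph has 16 edges (6 extra). Not a tree.
Number of triangles = 3.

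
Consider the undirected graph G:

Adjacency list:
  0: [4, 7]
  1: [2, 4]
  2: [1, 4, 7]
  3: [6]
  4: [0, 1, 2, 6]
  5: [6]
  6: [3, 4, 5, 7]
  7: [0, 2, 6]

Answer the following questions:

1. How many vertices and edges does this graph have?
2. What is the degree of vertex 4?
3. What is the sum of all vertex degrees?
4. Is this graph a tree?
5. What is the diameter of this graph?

Count: 8 vertices, 10 edges.
Vertex 4 has neighbors [0, 1, 2, 6], degree = 4.
Handshaking lemma: 2 * 10 = 20.
A tree on 8 vertices has 7 edges. This graph has 10 edges (3 extra). Not a tree.
Diameter (longest shortest path) = 3.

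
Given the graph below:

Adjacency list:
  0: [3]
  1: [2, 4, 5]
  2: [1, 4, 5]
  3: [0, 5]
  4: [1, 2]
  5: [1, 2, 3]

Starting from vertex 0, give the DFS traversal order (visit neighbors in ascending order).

DFS from vertex 0 (neighbors processed in ascending order):
Visit order: 0, 3, 5, 1, 2, 4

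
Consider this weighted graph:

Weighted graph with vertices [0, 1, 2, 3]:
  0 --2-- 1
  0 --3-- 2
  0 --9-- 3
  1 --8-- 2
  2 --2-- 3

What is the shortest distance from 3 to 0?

Using Dijkstra's algorithm from vertex 3:
Shortest path: 3 -> 2 -> 0
Total weight: 2 + 3 = 5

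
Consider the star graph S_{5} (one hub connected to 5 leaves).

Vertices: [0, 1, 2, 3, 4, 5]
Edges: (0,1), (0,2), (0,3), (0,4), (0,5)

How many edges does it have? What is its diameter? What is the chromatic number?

Star graph S_{5}: the hub connects to all 5 leaves.
Edges = 5.
Diameter = 2 (any leaf to hub is 1, leaf to leaf through hub is 2).
Star graphs are bipartite (hub vs leaves), so chromatic number = 2.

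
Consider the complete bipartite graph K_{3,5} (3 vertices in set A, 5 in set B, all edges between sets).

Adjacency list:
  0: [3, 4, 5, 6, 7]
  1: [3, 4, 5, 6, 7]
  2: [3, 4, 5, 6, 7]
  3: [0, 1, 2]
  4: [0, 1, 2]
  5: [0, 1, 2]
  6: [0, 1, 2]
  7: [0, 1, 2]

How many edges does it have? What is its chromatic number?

K_{3,5} has 3 * 5 = 15 edges.
Bipartite graphs have chromatic number 2 (color each partition differently).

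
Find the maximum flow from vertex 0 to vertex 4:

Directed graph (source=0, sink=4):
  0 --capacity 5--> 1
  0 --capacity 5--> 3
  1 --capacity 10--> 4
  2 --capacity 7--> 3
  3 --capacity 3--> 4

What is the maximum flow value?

Computing max flow:
  Flow on (0->1): 5/5
  Flow on (0->3): 3/5
  Flow on (1->4): 5/10
  Flow on (3->4): 3/3
Maximum flow = 8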